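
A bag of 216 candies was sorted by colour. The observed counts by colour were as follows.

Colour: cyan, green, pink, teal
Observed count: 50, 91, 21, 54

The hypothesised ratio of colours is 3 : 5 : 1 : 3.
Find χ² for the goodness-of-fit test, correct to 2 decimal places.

Ratio total = 12. Expected counts: 216×3/12 = 54, 216×5/12 = 90, 216×1/12 = 18, 216×3/12 = 54.
χ² = (50−54)²/54 + (91−90)²/90 + (21−18)²/18 + (54−54)²/54
   = 0.296 + 0.011 + 0.500 + 0.000
Sum = 0.81

0.81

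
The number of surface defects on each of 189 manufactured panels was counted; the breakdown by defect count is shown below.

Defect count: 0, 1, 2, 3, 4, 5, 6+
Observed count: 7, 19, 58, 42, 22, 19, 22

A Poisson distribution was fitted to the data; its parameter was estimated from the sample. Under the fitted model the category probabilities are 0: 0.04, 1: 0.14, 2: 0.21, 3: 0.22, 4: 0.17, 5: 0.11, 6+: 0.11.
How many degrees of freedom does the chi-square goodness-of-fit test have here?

5

There are k = 7 categories and 1 parameter estimated from the data, so df = 7 − 1 − 1 = 5.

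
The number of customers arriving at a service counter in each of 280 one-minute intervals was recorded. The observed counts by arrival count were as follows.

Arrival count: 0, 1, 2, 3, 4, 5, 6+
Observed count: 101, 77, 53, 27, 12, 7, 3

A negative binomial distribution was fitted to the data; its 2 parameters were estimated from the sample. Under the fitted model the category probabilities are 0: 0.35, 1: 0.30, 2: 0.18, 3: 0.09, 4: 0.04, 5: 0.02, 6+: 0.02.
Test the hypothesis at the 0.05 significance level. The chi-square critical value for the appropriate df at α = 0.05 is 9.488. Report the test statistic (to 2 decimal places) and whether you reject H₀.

2.55; do not reject

Expected counts E_i = n·p_i: 280×0.35 = 98, 280×0.30 = 84, 280×0.18 = 50.4, 280×0.09 = 25.2, 280×0.04 = 11.2, 280×0.02 = 5.6, 280×0.02 = 5.6.
χ² = (101−98)²/98 + (77−84)²/84 + (53−50.4)²/50.4 + (27−25.2)²/25.2 + (12−11.2)²/11.2 + (7−5.6)²/5.6 + (3−5.6)²/5.6
   = 0.092 + 0.583 + 0.134 + 0.129 + 0.057 + 0.350 + 1.207
Sum = 2.55
df = 4. Since 2.55 < 9.488, we do not reject H₀.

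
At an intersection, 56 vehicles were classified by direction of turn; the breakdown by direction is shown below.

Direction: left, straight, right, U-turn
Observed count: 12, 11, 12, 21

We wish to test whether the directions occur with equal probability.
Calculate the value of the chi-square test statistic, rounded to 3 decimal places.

Under H₀ each category has probability 1/4, so each expected count is 56/4 = 14.
χ² = (12−14)²/14 + (11−14)²/14 + (12−14)²/14 + (21−14)²/14
   = 0.2857 + 0.6429 + 0.2857 + 3.5000
Sum = 4.714

4.714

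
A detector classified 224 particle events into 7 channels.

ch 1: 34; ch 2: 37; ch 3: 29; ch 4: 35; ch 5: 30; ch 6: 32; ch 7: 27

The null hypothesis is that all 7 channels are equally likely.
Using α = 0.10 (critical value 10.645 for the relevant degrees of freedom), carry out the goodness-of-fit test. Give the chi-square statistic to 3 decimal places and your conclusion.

2.375; do not reject

Expected count for each of the 7 categories: 224/7 = 32.
χ² = (34−32)²/32 + (37−32)²/32 + (29−32)²/32 + (35−32)²/32 + (30−32)²/32 + (32−32)²/32 + (27−32)²/32
   = 0.1250 + 0.7813 + 0.2813 + 0.2813 + 0.1250 + 0.0000 + 0.7813
Sum = 2.375
df = 6. Since 2.375 < 10.645, we do not reject H₀.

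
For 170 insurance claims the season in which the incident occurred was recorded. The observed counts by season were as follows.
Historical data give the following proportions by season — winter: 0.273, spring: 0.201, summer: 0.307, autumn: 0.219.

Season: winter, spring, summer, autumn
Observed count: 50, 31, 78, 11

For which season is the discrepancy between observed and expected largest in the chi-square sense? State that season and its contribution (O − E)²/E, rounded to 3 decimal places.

autumn, 18.480

Expected counts E_i = n·p_i: 170×0.273 = 46.41, 170×0.201 = 34.17, 170×0.307 = 52.19, 170×0.219 = 37.23.
cat         O        E   (O−E)²/E
winter     50    46.41     0.2777
spring     31    34.17     0.2941
summer     78    52.19    12.7641
autumn     11    37.23    18.4801
The largest term is for autumn: 18.480.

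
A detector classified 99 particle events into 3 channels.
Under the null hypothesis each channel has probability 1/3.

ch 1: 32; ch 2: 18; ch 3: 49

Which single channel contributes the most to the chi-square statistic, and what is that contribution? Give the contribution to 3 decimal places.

ch 3, 7.758

Under H₀ each category has probability 1/3, so each expected count is 99/3 = 33.
χ² = (32−33)²/33 + (18−33)²/33 + (49−33)²/33
   = 0.0303 + 6.8182 + 7.7576
The largest term is for ch 3: 7.758.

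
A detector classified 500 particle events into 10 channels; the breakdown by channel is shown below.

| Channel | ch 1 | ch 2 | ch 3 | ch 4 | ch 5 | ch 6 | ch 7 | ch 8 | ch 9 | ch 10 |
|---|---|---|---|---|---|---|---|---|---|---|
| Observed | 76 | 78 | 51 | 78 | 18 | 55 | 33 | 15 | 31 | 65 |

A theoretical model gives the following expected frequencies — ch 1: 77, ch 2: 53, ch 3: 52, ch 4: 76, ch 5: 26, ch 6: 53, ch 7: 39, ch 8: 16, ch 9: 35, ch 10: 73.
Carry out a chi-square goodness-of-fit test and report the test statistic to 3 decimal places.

χ² = (76−77)²/77 + (78−53)²/53 + (51−52)²/52 + (78−76)²/76 + (18−26)²/26 + (55−53)²/53 + (33−39)²/39 + (15−16)²/16 + (31−35)²/35 + (65−73)²/73
   = 0.0130 + 11.7925 + 0.0192 + 0.0526 + 2.4615 + 0.0755 + 0.9231 + 0.0625 + 0.4571 + 0.8767
Sum = 16.734

16.734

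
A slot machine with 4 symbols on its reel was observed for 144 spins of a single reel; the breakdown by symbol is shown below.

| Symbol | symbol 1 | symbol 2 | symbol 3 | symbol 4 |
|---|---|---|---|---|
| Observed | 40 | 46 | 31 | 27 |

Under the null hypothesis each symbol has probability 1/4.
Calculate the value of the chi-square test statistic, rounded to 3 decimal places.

6.167

Expected count for each of the 4 categories: 144/4 = 36.
cat           O        E   (O−E)²/E
symbol 1     40       36     0.4444
symbol 2     46       36     2.7778
symbol 3     31       36     0.6944
symbol 4     27       36     2.2500
Sum = 6.167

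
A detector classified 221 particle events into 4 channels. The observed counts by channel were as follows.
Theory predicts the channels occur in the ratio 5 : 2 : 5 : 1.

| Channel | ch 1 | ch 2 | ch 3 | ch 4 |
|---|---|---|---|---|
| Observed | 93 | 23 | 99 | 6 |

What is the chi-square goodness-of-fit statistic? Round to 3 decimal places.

13.735

Ratio total = 13. Expected counts: 221×5/13 = 85, 221×2/13 = 34, 221×5/13 = 85, 221×1/13 = 17.
χ² = (93−85)²/85 + (23−34)²/34 + (99−85)²/85 + (6−17)²/17
   = 0.7529 + 3.5588 + 2.3059 + 7.1176
Sum = 13.735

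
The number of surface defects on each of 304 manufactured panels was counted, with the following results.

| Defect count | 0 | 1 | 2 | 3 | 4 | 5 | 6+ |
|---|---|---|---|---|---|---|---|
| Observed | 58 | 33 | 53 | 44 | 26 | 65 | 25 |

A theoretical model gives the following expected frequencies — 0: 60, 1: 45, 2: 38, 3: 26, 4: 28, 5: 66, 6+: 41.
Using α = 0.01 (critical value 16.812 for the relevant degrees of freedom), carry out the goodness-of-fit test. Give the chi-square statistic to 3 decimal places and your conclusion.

χ² = (58−60)²/60 + (33−45)²/45 + (53−38)²/38 + (44−26)²/26 + (26−28)²/28 + (65−66)²/66 + (25−41)²/41
   = 0.0667 + 3.2000 + 5.9211 + 12.4615 + 0.1429 + 0.0152 + 6.2439
Sum = 28.051
df = 6. Since 28.051 > 16.812, we reject H₀.

28.051; reject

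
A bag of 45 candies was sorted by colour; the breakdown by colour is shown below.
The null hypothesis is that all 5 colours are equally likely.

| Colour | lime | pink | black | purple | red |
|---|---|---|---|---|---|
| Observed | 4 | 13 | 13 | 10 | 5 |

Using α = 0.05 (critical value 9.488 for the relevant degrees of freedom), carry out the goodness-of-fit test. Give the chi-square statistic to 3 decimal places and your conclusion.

Expected count for each of the 5 categories: 45/5 = 9.
lime: (4 − 9)²/9 = 25/9 = 2.7778
pink: (13 − 9)²/9 = 16/9 = 1.7778
black: (13 − 9)²/9 = 16/9 = 1.7778
purple: (10 − 9)²/9 = 1/9 = 0.1111
red: (5 − 9)²/9 = 16/9 = 1.7778
Sum = 8.222
df = 4. Since 8.222 < 9.488, we do not reject H₀.

8.222; do not reject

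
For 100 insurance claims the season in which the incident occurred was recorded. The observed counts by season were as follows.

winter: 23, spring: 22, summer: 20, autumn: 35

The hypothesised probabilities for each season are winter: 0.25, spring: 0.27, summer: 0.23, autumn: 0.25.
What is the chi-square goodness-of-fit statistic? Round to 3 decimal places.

5.477

Expected counts E_i = n·p_i: 100×0.25 = 25, 100×0.27 = 27, 100×0.23 = 23, 100×0.25 = 25.
cat         O        E   (O−E)²/E
winter     23       25     0.1600
spring     22       27     0.9259
summer     20       23     0.3913
autumn     35       25     4.0000
Sum = 5.477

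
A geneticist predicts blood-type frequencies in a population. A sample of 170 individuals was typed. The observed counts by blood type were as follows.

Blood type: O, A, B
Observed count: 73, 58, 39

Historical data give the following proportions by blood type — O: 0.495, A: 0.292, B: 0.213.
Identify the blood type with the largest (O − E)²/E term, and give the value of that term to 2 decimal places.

Expected counts E_i = n·p_i: 170×0.495 = 84.15, 170×0.292 = 49.64, 170×0.213 = 36.21.
cat         O        E   (O−E)²/E
O          73    84.15      1.477
A          58    49.64      1.408
B          39    36.21      0.215
The largest term is for O: 1.48.

O, 1.48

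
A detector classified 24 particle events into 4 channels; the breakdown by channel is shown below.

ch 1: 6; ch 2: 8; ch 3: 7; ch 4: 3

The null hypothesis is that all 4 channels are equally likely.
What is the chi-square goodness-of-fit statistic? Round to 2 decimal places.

Expected count for each of the 4 categories: 24/4 = 6.
cat         O        E   (O−E)²/E
ch 1        6        6      0.000
ch 2        8        6      0.667
ch 3        7        6      0.167
ch 4        3        6      1.500
Sum = 2.33

2.33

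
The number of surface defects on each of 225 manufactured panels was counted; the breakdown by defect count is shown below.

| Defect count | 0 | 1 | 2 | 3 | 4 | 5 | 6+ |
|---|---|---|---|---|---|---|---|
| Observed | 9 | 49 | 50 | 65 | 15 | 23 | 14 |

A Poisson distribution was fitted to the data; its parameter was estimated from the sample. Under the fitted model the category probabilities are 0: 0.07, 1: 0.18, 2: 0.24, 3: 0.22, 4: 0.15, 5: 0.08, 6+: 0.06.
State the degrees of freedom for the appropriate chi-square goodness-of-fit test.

There are k = 7 categories and 1 parameter estimated from the data, so df = 7 − 1 − 1 = 5.

5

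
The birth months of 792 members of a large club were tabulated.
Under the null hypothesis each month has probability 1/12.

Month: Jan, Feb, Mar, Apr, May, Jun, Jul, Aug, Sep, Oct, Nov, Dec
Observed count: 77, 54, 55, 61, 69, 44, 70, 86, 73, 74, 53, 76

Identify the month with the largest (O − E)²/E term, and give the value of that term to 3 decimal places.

Jun, 7.333

Expected count for each of the 12 categories: 792/12 = 66.
cat         O        E   (O−E)²/E
Jan        77       66     1.8333
Feb        54       66     2.1818
Mar        55       66     1.8333
Apr        61       66     0.3788
May        69       66     0.1364
Jun        44       66     7.3333
Jul        70       66     0.2424
Aug        86       66     6.0606
Sep        73       66     0.7424
Oct        74       66     0.9697
Nov        53       66     2.5606
Dec        76       66     1.5152
The largest term is for Jun: 7.333.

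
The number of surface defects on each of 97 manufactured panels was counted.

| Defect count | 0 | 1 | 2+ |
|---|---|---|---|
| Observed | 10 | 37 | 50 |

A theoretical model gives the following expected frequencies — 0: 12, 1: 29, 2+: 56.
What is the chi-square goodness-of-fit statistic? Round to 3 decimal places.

3.183

0: (10 − 12)²/12 = 4/12 = 0.3333
1: (37 − 29)²/29 = 64/29 = 2.2069
2+: (50 − 56)²/56 = 36/56 = 0.6429
Sum = 3.183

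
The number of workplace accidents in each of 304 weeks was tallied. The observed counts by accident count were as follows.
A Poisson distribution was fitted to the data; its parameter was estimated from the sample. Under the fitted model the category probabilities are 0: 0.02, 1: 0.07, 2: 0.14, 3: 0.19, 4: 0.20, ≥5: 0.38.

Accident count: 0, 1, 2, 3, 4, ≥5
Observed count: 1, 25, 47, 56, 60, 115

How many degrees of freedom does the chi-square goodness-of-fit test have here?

4

There are k = 6 categories and 1 parameter estimated from the data, so df = 6 − 1 − 1 = 4.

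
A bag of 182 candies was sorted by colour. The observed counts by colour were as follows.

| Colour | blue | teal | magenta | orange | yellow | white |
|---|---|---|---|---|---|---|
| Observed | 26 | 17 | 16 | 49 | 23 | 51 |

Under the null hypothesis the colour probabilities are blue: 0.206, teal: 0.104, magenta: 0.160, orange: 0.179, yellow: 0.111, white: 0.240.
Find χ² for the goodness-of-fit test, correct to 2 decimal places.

Expected counts E_i = n·p_i: 182×0.206 = 37.492, 182×0.104 = 18.928, 182×0.160 = 29.12, 182×0.179 = 32.578, 182×0.111 = 20.202, 182×0.240 = 43.68.
blue: (26 − 37.492)²/37.492 = 132.066064/37.492 = 3.523
teal: (17 − 18.928)²/18.928 = 3.717184/18.928 = 0.196
magenta: (16 − 29.12)²/29.12 = 172.1344/29.12 = 5.911
orange: (49 − 32.578)²/32.578 = 269.682084/32.578 = 8.278
yellow: (23 − 20.202)²/20.202 = 7.828804/20.202 = 0.388
white: (51 − 43.68)²/43.68 = 53.5824/43.68 = 1.227
Sum = 19.52

19.52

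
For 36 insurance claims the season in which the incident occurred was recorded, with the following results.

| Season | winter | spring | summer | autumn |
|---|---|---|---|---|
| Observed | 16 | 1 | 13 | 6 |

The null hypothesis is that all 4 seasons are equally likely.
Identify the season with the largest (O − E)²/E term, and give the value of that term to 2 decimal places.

Expected count for each of the 4 categories: 36/4 = 9.
winter: (16 − 9)²/9 = 49/9 = 5.444
spring: (1 − 9)²/9 = 64/9 = 7.111
summer: (13 − 9)²/9 = 16/9 = 1.778
autumn: (6 − 9)²/9 = 9/9 = 1.000
The largest term is for spring: 7.11.

spring, 7.11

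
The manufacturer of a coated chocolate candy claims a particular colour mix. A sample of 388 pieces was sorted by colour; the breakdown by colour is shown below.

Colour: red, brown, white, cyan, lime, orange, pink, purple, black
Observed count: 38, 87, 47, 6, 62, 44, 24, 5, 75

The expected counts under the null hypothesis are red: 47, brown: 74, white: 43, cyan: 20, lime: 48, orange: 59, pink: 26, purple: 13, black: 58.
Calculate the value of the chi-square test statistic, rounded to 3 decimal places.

cat         O        E   (O−E)²/E
red        38       47     1.7234
brown      87       74     2.2838
white      47       43     0.3721
cyan        6       20     9.8000
lime       62       48     4.0833
orange     44       59     3.8136
pink       24       26     0.1538
purple      5       13     4.9231
black      75       58     4.9828
Sum = 32.136

32.136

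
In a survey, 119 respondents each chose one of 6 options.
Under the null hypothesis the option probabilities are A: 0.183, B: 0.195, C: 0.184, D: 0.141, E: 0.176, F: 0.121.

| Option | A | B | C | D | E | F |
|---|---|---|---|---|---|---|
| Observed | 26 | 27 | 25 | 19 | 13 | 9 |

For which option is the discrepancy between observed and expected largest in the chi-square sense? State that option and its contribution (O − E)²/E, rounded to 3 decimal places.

E, 3.013

Expected counts E_i = n·p_i: 119×0.183 = 21.777, 119×0.195 = 23.205, 119×0.184 = 21.896, 119×0.141 = 16.779, 119×0.176 = 20.944, 119×0.121 = 14.399.
χ² = (26−21.777)²/21.777 + (27−23.205)²/23.205 + (25−21.896)²/21.896 + (19−16.779)²/16.779 + (13−20.944)²/20.944 + (9−14.399)²/14.399
   = 0.8189 + 0.6206 + 0.4400 + 0.2940 + 3.0131 + 2.0244
The largest term is for E: 3.013.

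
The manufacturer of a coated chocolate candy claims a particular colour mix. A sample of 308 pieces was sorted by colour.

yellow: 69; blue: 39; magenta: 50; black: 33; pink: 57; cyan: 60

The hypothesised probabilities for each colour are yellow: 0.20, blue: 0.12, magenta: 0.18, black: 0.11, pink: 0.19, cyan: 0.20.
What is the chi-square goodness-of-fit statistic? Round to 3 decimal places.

Expected counts E_i = n·p_i: 308×0.20 = 61.6, 308×0.12 = 36.96, 308×0.18 = 55.44, 308×0.11 = 33.88, 308×0.19 = 58.52, 308×0.20 = 61.6.
yellow: (69 − 61.6)²/61.6 = 54.76/61.6 = 0.8890
blue: (39 − 36.96)²/36.96 = 4.1616/36.96 = 0.1126
magenta: (50 − 55.44)²/55.44 = 29.5936/55.44 = 0.5338
black: (33 − 33.88)²/33.88 = 0.7744/33.88 = 0.0229
pink: (57 − 58.52)²/58.52 = 2.3104/58.52 = 0.0395
cyan: (60 − 61.6)²/61.6 = 2.56/61.6 = 0.0416
Sum = 1.639

1.639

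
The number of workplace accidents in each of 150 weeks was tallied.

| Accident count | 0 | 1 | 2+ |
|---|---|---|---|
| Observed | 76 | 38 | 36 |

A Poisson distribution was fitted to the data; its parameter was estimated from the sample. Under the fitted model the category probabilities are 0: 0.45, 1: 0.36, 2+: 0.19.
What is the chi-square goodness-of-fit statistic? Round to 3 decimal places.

7.785

Expected counts E_i = n·p_i: 150×0.45 = 67.5, 150×0.36 = 54, 150×0.19 = 28.5.
cat         O        E   (O−E)²/E
0          76     67.5     1.0704
1          38       54     4.7407
2+         36     28.5     1.9737
Sum = 7.785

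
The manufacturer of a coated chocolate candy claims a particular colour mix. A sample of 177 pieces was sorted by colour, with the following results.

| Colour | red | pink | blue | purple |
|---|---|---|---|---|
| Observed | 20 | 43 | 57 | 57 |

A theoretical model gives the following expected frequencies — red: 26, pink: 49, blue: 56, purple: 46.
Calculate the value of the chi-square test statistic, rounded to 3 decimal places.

4.768

cat         O        E   (O−E)²/E
red        20       26     1.3846
pink       43       49     0.7347
blue       57       56     0.0179
purple     57       46     2.6304
Sum = 4.768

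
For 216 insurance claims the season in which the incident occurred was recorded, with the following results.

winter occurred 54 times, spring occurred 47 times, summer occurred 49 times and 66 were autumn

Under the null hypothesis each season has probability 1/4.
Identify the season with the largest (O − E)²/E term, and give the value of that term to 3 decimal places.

Expected count for each of the 4 categories: 216/4 = 54.
winter: (54 − 54)²/54 = 0/54 = 0.0000
spring: (47 − 54)²/54 = 49/54 = 0.9074
summer: (49 − 54)²/54 = 25/54 = 0.4630
autumn: (66 − 54)²/54 = 144/54 = 2.6667
The largest term is for autumn: 2.667.

autumn, 2.667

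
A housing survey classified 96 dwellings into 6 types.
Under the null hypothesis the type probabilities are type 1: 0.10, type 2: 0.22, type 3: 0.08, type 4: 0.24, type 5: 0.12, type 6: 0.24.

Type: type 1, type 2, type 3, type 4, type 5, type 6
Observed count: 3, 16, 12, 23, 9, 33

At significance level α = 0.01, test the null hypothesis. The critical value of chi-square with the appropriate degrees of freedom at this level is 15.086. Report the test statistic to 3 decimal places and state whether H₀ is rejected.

Expected counts E_i = n·p_i: 96×0.10 = 9.6, 96×0.22 = 21.12, 96×0.08 = 7.68, 96×0.24 = 23.04, 96×0.12 = 11.52, 96×0.24 = 23.04.
cat         O        E   (O−E)²/E
type 1      3      9.6     4.5375
type 2     16    21.12     1.2412
type 3     12     7.68     2.4300
type 4     23    23.04     0.0001
type 5      9    11.52     0.5513
type 6     33    23.04     4.3056
Sum = 13.066
df = 5. Since 13.066 < 15.086, we do not reject H₀.

13.066; do not reject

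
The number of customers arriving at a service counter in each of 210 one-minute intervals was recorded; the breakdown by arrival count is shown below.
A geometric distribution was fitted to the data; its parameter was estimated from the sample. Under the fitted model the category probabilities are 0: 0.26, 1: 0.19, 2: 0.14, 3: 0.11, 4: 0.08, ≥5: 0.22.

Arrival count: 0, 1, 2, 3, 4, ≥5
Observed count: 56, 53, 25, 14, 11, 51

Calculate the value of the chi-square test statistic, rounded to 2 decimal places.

11.08

Expected counts E_i = n·p_i: 210×0.26 = 54.6, 210×0.19 = 39.9, 210×0.14 = 29.4, 210×0.11 = 23.1, 210×0.08 = 16.8, 210×0.22 = 46.2.
0: (56 − 54.6)²/54.6 = 1.96/54.6 = 0.036
1: (53 − 39.9)²/39.9 = 171.61/39.9 = 4.301
2: (25 − 29.4)²/29.4 = 19.36/29.4 = 0.659
3: (14 − 23.1)²/23.1 = 82.81/23.1 = 3.585
4: (11 − 16.8)²/16.8 = 33.64/16.8 = 2.002
≥5: (51 − 46.2)²/46.2 = 23.04/46.2 = 0.499
Sum = 11.08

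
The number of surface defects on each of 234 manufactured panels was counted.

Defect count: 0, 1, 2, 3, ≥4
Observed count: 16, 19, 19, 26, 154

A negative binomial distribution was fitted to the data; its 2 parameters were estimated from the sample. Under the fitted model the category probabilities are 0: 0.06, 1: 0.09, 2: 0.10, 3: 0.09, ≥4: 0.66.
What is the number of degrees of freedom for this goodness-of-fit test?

2

There are k = 5 categories and 2 parameters estimated from the data, so df = 5 − 1 − 2 = 2.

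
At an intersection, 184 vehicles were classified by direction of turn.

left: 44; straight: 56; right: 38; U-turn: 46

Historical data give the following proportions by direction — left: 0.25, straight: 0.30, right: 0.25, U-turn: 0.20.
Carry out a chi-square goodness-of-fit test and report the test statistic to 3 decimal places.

3.790

Expected counts E_i = n·p_i: 184×0.25 = 46, 184×0.30 = 55.2, 184×0.25 = 46, 184×0.20 = 36.8.
χ² = (44−46)²/46 + (56−55.2)²/55.2 + (38−46)²/46 + (46−36.8)²/36.8
   = 0.0870 + 0.0116 + 1.3913 + 2.3000
Sum = 3.790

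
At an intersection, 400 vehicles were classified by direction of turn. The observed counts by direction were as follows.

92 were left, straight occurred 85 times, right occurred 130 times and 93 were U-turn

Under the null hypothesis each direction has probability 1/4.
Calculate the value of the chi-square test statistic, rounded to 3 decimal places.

Expected count for each of the 4 categories: 400/4 = 100.
cat           O        E   (O−E)²/E
left         92      100     0.6400
straight     85      100     2.2500
right       130      100     9.0000
U-turn       93      100     0.4900
Sum = 12.380

12.380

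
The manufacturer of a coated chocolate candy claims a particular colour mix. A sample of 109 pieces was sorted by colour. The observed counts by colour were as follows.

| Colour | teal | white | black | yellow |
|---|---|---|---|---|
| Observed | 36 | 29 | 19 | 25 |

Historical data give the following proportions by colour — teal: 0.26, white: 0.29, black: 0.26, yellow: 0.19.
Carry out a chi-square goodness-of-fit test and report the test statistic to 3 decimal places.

Expected counts E_i = n·p_i: 109×0.26 = 28.34, 109×0.29 = 31.61, 109×0.26 = 28.34, 109×0.19 = 20.71.
cat         O        E   (O−E)²/E
teal       36    28.34     2.0704
white      29    31.61     0.2155
black      19    28.34     3.0782
yellow     25    20.71     0.8887
Sum = 6.253

6.253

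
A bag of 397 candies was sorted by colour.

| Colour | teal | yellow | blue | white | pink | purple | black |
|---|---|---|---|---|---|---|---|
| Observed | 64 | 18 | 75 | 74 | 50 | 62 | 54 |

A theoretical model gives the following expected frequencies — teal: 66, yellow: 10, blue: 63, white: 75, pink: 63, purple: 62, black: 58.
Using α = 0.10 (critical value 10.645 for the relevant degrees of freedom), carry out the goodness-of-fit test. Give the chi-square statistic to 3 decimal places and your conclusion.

11.718; reject

χ² = (64−66)²/66 + (18−10)²/10 + (75−63)²/63 + (74−75)²/75 + (50−63)²/63 + (62−62)²/62 + (54−58)²/58
   = 0.0606 + 6.4000 + 2.2857 + 0.0133 + 2.6825 + 0.0000 + 0.2759
Sum = 11.718
df = 6. Since 11.718 > 10.645, we reject H₀.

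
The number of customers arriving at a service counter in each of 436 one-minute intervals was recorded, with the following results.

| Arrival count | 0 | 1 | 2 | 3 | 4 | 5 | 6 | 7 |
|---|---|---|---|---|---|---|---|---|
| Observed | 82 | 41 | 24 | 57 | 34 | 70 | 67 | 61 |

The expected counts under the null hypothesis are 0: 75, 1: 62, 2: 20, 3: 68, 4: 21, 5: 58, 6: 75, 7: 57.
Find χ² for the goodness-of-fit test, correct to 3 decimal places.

22.010

cat         O        E   (O−E)²/E
0          82       75     0.6533
1          41       62     7.1129
2          24       20     0.8000
3          57       68     1.7794
4          34       21     8.0476
5          70       58     2.4828
6          67       75     0.8533
7          61       57     0.2807
Sum = 22.010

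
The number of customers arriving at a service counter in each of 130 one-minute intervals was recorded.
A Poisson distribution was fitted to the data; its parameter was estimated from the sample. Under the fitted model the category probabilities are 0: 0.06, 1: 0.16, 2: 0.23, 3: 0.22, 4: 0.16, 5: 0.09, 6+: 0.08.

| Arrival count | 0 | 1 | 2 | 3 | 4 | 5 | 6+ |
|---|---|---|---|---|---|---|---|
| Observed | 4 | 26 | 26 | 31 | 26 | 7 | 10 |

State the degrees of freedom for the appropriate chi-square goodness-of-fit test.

There are k = 7 categories and 1 parameter estimated from the data, so df = 7 − 1 − 1 = 5.

5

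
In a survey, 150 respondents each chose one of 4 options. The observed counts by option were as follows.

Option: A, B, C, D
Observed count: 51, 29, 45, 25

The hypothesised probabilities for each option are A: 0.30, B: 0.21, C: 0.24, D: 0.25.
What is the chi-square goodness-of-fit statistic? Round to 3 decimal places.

7.415

Expected counts E_i = n·p_i: 150×0.30 = 45, 150×0.21 = 31.5, 150×0.24 = 36, 150×0.25 = 37.5.
cat         O        E   (O−E)²/E
A          51       45     0.8000
B          29     31.5     0.1984
C          45       36     2.2500
D          25     37.5     4.1667
Sum = 7.415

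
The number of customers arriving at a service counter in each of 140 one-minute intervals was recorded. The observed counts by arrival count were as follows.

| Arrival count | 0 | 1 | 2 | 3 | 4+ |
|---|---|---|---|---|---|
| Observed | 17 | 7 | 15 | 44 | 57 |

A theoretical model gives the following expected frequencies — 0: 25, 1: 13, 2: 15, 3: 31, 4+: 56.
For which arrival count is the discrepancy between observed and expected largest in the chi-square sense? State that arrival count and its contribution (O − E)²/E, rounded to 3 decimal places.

3, 5.452

cat         O        E   (O−E)²/E
0          17       25     2.5600
1           7       13     2.7692
2          15       15     0.0000
3          44       31     5.4516
4+         57       56     0.0179
The largest term is for 3: 5.452.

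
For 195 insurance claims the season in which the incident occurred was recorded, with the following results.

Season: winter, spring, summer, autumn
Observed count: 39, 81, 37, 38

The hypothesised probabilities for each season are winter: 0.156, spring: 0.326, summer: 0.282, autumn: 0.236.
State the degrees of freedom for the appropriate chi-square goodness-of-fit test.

There are k = 4 categories and no parameters were estimated from the data, so df = 4 − 1 = 3.

3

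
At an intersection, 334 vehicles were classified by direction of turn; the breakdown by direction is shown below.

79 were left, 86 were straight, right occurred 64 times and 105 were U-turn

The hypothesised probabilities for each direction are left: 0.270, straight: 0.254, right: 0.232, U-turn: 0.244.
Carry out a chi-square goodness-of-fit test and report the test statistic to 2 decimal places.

Expected counts E_i = n·p_i: 334×0.270 = 90.18, 334×0.254 = 84.836, 334×0.232 = 77.488, 334×0.244 = 81.496.
χ² = (79−90.18)²/90.18 + (86−84.836)²/84.836 + (64−77.488)²/77.488 + (105−81.496)²/81.496
   = 1.386 + 0.016 + 2.348 + 6.779
Sum = 10.53

10.53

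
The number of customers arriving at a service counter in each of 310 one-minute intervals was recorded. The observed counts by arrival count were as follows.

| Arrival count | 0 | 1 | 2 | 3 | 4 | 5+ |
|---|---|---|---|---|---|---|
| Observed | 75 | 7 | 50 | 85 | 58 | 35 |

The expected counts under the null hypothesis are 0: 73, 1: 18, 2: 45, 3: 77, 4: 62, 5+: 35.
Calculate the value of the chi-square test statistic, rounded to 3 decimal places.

8.422

0: (75 − 73)²/73 = 4/73 = 0.0548
1: (7 − 18)²/18 = 121/18 = 6.7222
2: (50 − 45)²/45 = 25/45 = 0.5556
3: (85 − 77)²/77 = 64/77 = 0.8312
4: (58 − 62)²/62 = 16/62 = 0.2581
5+: (35 − 35)²/35 = 0/35 = 0.0000
Sum = 8.422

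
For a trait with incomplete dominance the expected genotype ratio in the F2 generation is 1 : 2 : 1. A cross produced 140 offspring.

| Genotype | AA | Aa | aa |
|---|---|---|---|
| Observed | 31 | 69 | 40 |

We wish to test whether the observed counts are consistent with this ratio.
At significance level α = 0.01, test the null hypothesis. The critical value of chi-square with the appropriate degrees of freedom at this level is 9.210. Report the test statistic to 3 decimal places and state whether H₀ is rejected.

Ratio total = 4. Expected counts: 140×1/4 = 35, 140×2/4 = 70, 140×1/4 = 35.
AA: (31 − 35)²/35 = 16/35 = 0.4571
Aa: (69 − 70)²/70 = 1/70 = 0.0143
aa: (40 − 35)²/35 = 25/35 = 0.7143
Sum = 1.186
df = 2. Since 1.186 < 9.210, we do not reject H₀.

1.186; do not reject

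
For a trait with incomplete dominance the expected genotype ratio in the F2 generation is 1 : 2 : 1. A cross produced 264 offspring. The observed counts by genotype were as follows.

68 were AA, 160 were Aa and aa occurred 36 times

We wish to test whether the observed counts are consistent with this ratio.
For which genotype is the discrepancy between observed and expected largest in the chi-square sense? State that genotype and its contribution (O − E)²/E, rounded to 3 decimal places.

Ratio total = 4. Expected counts: 264×1/4 = 66, 264×2/4 = 132, 264×1/4 = 66.
cat         O        E   (O−E)²/E
AA         68       66     0.0606
Aa        160      132     5.9394
aa         36       66    13.6364
The largest term is for aa: 13.636.

aa, 13.636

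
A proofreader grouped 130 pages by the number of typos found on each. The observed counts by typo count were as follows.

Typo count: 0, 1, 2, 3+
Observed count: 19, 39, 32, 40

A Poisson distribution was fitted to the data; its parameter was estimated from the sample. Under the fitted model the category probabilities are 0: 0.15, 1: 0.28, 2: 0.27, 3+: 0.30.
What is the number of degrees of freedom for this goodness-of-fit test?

2

There are k = 4 categories and 1 parameter estimated from the data, so df = 4 − 1 − 1 = 2.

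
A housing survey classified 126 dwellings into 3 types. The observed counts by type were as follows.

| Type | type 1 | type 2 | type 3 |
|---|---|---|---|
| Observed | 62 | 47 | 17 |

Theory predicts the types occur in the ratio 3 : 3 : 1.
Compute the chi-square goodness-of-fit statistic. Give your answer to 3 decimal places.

Ratio total = 7. Expected counts: 126×3/7 = 54, 126×3/7 = 54, 126×1/7 = 18.
type 1: (62 − 54)²/54 = 64/54 = 1.1852
type 2: (47 − 54)²/54 = 49/54 = 0.9074
type 3: (17 − 18)²/18 = 1/18 = 0.0556
Sum = 2.148

2.148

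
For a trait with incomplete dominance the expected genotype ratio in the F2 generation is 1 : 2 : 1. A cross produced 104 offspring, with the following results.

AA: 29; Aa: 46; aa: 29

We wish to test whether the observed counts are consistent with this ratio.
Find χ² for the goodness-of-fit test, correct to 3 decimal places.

1.385

Ratio total = 4. Expected counts: 104×1/4 = 26, 104×2/4 = 52, 104×1/4 = 26.
cat         O        E   (O−E)²/E
AA         29       26     0.3462
Aa         46       52     0.6923
aa         29       26     0.3462
Sum = 1.385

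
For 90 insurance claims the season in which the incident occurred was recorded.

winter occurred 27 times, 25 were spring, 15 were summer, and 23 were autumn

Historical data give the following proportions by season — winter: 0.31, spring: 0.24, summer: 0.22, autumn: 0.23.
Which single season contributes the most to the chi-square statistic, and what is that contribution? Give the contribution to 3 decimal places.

Expected counts E_i = n·p_i: 90×0.31 = 27.9, 90×0.24 = 21.6, 90×0.22 = 19.8, 90×0.23 = 20.7.
χ² = (27−27.9)²/27.9 + (25−21.6)²/21.6 + (15−19.8)²/19.8 + (23−20.7)²/20.7
   = 0.0290 + 0.5352 + 1.1636 + 0.2556
The largest term is for summer: 1.164.

summer, 1.164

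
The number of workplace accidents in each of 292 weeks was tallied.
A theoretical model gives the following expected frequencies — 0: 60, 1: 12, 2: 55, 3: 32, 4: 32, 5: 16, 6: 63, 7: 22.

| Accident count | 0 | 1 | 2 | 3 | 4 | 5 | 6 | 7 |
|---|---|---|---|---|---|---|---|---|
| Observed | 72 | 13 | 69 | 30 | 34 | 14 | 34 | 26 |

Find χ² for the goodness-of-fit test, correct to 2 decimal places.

20.62

0: (72 − 60)²/60 = 144/60 = 2.400
1: (13 − 12)²/12 = 1/12 = 0.083
2: (69 − 55)²/55 = 196/55 = 3.564
3: (30 − 32)²/32 = 4/32 = 0.125
4: (34 − 32)²/32 = 4/32 = 0.125
5: (14 − 16)²/16 = 4/16 = 0.250
6: (34 − 63)²/63 = 841/63 = 13.349
7: (26 − 22)²/22 = 16/22 = 0.727
Sum = 20.62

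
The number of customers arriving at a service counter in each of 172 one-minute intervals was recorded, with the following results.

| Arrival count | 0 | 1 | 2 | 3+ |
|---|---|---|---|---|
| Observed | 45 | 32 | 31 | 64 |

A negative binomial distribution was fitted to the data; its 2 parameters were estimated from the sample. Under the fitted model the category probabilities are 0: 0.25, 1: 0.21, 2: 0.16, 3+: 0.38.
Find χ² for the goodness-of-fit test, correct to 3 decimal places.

Expected counts E_i = n·p_i: 172×0.25 = 43, 172×0.21 = 36.12, 172×0.16 = 27.52, 172×0.38 = 65.36.
0: (45 − 43)²/43 = 4/43 = 0.0930
1: (32 − 36.12)²/36.12 = 16.9744/36.12 = 0.4699
2: (31 − 27.52)²/27.52 = 12.1104/27.52 = 0.4401
3+: (64 − 65.36)²/65.36 = 1.8496/65.36 = 0.0283
Sum = 1.031

1.031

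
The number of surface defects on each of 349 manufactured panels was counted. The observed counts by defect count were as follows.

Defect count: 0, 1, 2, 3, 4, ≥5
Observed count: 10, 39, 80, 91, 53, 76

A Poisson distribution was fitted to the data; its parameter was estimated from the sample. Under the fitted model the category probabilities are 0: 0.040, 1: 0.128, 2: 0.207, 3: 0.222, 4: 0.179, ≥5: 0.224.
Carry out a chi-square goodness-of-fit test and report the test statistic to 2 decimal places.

6.53

Expected counts E_i = n·p_i: 349×0.040 = 13.96, 349×0.128 = 44.672, 349×0.207 = 72.243, 349×0.222 = 77.478, 349×0.179 = 62.471, 349×0.224 = 78.176.
χ² = (10−13.96)²/13.96 + (39−44.672)²/44.672 + (80−72.243)²/72.243 + (91−77.478)²/77.478 + (53−62.471)²/62.471 + (76−78.176)²/78.176
   = 1.123 + 0.720 + 0.833 + 2.360 + 1.436 + 0.061
Sum = 6.53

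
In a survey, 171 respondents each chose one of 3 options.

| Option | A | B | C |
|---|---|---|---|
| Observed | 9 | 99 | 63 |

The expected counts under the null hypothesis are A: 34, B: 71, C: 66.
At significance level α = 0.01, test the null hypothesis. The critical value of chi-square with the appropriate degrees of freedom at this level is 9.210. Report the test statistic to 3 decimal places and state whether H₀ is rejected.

cat         O        E   (O−E)²/E
A           9       34    18.3824
B          99       71    11.0423
C          63       66     0.1364
Sum = 29.561
df = 2. Since 29.561 > 9.210, we reject H₀.

29.561; reject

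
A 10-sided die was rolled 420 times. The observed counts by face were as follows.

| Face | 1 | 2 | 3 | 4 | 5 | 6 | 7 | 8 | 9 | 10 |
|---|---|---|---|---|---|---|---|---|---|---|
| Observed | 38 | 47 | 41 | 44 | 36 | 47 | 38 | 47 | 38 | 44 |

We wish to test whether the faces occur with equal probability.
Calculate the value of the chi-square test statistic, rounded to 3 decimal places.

Under H₀ each category has probability 1/10, so each expected count is 420/10 = 42.
1: (38 − 42)²/42 = 16/42 = 0.3810
2: (47 − 42)²/42 = 25/42 = 0.5952
3: (41 − 42)²/42 = 1/42 = 0.0238
4: (44 − 42)²/42 = 4/42 = 0.0952
5: (36 − 42)²/42 = 36/42 = 0.8571
6: (47 − 42)²/42 = 25/42 = 0.5952
7: (38 − 42)²/42 = 16/42 = 0.3810
8: (47 − 42)²/42 = 25/42 = 0.5952
9: (38 − 42)²/42 = 16/42 = 0.3810
10: (44 − 42)²/42 = 4/42 = 0.0952
Sum = 4.000

4.000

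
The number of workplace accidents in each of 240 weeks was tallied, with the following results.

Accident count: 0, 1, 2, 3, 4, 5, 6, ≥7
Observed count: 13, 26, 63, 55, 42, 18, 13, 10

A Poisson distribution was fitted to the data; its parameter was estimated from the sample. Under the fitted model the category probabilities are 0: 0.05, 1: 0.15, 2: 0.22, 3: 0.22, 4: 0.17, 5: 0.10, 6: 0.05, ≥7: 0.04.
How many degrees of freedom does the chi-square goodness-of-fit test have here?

6

There are k = 8 categories and 1 parameter estimated from the data, so df = 8 − 1 − 1 = 6.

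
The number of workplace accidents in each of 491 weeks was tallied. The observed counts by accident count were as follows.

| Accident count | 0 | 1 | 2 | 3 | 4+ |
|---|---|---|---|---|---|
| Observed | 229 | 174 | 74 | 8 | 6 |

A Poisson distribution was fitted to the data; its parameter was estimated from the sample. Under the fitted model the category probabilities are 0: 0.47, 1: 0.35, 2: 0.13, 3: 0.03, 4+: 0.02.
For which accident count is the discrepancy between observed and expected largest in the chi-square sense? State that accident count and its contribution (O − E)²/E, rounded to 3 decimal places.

Expected counts E_i = n·p_i: 491×0.47 = 230.77, 491×0.35 = 171.85, 491×0.13 = 63.83, 491×0.03 = 14.73, 491×0.02 = 9.82.
0: (229 − 230.77)²/230.77 = 3.1329/230.77 = 0.0136
1: (174 − 171.85)²/171.85 = 4.6225/171.85 = 0.0269
2: (74 − 63.83)²/63.83 = 103.4289/63.83 = 1.6204
3: (8 − 14.73)²/14.73 = 45.2929/14.73 = 3.0749
4+: (6 − 9.82)²/9.82 = 14.5924/9.82 = 1.4860
The largest term is for 3: 3.075.

3, 3.075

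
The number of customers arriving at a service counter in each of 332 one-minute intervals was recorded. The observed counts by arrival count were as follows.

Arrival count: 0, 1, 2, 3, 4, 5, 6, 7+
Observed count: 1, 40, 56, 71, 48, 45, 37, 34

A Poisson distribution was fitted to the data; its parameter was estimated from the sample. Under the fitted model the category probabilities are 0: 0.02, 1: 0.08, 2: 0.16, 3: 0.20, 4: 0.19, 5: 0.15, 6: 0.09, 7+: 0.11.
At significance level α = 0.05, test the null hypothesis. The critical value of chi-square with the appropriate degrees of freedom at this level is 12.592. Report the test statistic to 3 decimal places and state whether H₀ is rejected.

Expected counts E_i = n·p_i: 332×0.02 = 6.64, 332×0.08 = 26.56, 332×0.16 = 53.12, 332×0.20 = 66.4, 332×0.19 = 63.08, 332×0.15 = 49.8, 332×0.09 = 29.88, 332×0.11 = 36.52.
χ² = (1−6.64)²/6.64 + (40−26.56)²/26.56 + (56−53.12)²/53.12 + (71−66.4)²/66.4 + (48−63.08)²/63.08 + (45−49.8)²/49.8 + (37−29.88)²/29.88 + (34−36.52)²/36.52
   = 4.7906 + 6.8010 + 0.1561 + 0.3187 + 3.6050 + 0.4627 + 1.6966 + 0.1739
Sum = 18.005
df = 6. Since 18.005 > 12.592, we reject H₀.

18.005; reject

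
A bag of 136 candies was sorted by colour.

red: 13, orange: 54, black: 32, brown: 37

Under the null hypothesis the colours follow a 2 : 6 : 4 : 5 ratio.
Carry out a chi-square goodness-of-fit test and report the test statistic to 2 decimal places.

Ratio total = 17. Expected counts: 136×2/17 = 16, 136×6/17 = 48, 136×4/17 = 32, 136×5/17 = 40.
red: (13 − 16)²/16 = 9/16 = 0.563
orange: (54 − 48)²/48 = 36/48 = 0.750
black: (32 − 32)²/32 = 0/32 = 0.000
brown: (37 − 40)²/40 = 9/40 = 0.225
Sum = 1.54

1.54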